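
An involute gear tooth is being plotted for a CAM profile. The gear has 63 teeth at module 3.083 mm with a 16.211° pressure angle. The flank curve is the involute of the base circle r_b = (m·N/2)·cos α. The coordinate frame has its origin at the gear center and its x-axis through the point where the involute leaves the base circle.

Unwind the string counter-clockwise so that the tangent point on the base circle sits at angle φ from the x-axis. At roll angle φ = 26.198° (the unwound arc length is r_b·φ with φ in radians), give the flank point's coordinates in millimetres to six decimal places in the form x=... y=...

x=102.497822 y=2.909860

pitch radius r_p = m·N/2 = 3.083·63/2 = 97.114500
base radius r_b = r_p·cos α = 97.114500·cos 16.211° = 93.253238
roll angle φ = 26.198° = 0.45724136 rad
x = r_b·(cos φ + φ·sin φ) = 93.253238·(0.89727378 + 0.45724136·0.44147453) = 102.497822
y = r_b·(sin φ − φ·cos φ) = 93.253238·(0.44147453 − 0.45724136·0.89727378) = 2.909860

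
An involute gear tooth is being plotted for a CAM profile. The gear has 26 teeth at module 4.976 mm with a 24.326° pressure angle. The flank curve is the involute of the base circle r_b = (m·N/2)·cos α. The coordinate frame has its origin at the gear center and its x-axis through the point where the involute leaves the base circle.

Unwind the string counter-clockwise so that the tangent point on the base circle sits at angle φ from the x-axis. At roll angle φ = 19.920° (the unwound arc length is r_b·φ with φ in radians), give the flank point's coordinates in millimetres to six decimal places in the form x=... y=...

x=62.400287 y=0.815766

pitch radius r_p = m·N/2 = 4.976·26/2 = 64.688000
base radius r_b = r_p·cos α = 64.688000·cos 24.326° = 58.944769
roll angle φ = 19.920° = 0.34766959 rad
x = r_b·(cos φ + φ·sin φ) = 58.944769·(0.94016925 + 0.34766959·0.34070775) = 62.400287
y = r_b·(sin φ − φ·cos φ) = 58.944769·(0.34070775 − 0.34766959·0.94016925) = 0.815766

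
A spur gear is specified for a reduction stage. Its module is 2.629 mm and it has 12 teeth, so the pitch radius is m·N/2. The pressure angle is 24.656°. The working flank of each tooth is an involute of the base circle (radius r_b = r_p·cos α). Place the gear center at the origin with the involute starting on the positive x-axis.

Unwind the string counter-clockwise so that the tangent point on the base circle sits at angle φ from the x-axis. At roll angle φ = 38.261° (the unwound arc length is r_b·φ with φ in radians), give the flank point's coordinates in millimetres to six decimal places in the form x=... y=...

pitch radius r_p = m·N/2 = 2.629·12/2 = 15.774000
base radius r_b = r_p·cos α = 15.774000·cos 24.656° = 14.335866
roll angle φ = 38.261° = 0.66778043 rad
x = r_b·(cos φ + φ·sin φ) = 14.335866·(0.78519806 + 0.66778043·0.61924471) = 17.184654
y = r_b·(sin φ − φ·cos φ) = 14.335866·(0.61924471 − 0.66778043·0.78519806) = 1.360543

x=17.184654 y=1.360543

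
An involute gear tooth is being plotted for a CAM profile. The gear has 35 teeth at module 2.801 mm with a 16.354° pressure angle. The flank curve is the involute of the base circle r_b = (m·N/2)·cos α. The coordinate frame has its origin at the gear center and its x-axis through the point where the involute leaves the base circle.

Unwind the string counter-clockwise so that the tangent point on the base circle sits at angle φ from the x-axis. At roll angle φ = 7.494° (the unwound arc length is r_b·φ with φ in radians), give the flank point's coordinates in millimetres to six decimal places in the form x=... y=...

pitch radius r_p = m·N/2 = 2.801·35/2 = 49.017500
base radius r_b = r_p·cos α = 49.017500·cos 16.354° = 47.034269
roll angle φ = 7.494° = 0.13079497 rad
x = r_b·(cos φ + φ·sin φ) = 47.034269·(0.99145852 + 0.13079497·0.13042237) = 47.434865
y = r_b·(sin φ − φ·cos φ) = 47.034269·(0.13042237 − 0.13079497·0.99145852) = 0.035021

x=47.434865 y=0.035021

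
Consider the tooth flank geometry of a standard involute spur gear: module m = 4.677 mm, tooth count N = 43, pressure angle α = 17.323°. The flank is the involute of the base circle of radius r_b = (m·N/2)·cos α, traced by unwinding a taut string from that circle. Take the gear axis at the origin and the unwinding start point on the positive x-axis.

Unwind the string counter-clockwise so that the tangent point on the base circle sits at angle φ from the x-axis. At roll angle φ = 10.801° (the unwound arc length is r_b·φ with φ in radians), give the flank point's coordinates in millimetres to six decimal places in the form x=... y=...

pitch radius r_p = m·N/2 = 4.677·43/2 = 100.555500
base radius r_b = r_p·cos α = 100.555500·cos 17.323° = 95.994438
roll angle φ = 10.801° = 0.18851301 rad
x = r_b·(cos φ + φ·sin φ) = 95.994438·(0.98228398 + 0.18851301·0.18739846) = 97.684999
y = r_b·(sin φ − φ·cos φ) = 95.994438·(0.18739846 − 0.18851301·0.98228398) = 0.213602

x=97.684999 y=0.213602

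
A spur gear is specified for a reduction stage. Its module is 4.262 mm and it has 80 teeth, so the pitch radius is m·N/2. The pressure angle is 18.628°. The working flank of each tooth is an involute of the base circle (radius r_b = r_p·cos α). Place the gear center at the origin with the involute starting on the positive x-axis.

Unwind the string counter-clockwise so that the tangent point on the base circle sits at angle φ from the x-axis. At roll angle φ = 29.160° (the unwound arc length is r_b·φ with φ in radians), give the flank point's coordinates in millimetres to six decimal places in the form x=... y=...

pitch radius r_p = m·N/2 = 4.262·80/2 = 170.480000
base radius r_b = r_p·cos α = 170.480000·cos 18.628° = 161.548966
roll angle φ = 29.160° = 0.50893801 rad
x = r_b·(cos φ + φ·sin φ) = 161.548966·(0.87326245 + 0.50893801·0.48725013) = 181.135577
y = r_b·(sin φ − φ·cos φ) = 161.548966·(0.48725013 − 0.50893801·0.87326245) = 6.916504

x=181.135577 y=6.916504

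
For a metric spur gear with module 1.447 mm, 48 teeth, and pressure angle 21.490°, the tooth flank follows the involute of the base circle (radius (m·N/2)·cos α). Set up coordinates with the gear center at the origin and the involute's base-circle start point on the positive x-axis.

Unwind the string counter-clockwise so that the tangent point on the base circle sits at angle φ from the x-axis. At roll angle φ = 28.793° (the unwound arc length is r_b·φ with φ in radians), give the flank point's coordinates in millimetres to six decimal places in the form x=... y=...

pitch radius r_p = m·N/2 = 1.447·48/2 = 34.728000
base radius r_b = r_p·cos α = 34.728000·cos 21.490° = 32.313762
roll angle φ = 28.793° = 0.50253265 rad
x = r_b·(cos φ + φ·sin φ) = 32.313762·(0.87636553 + 0.50253265·0.48164661) = 36.139992
y = r_b·(sin φ − φ·cos φ) = 32.313762·(0.48164661 − 0.50253265·0.87636553) = 1.332759

x=36.139992 y=1.332759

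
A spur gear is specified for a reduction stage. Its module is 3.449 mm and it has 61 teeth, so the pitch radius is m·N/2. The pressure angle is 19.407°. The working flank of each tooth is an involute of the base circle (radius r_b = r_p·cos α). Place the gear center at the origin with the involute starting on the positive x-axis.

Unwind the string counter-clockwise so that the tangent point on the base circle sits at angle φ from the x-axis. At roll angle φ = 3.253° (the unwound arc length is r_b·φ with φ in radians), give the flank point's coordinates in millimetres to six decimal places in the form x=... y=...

pitch radius r_p = m·N/2 = 3.449·61/2 = 105.194500
base radius r_b = r_p·cos α = 105.194500·cos 19.407° = 99.217566
roll angle φ = 3.253° = 0.05677556 rad
x = r_b·(cos φ + φ·sin φ) = 99.217566·(0.99838870 + 0.05677556·0.05674506) = 99.377350
y = r_b·(sin φ − φ·cos φ) = 99.217566·(0.05674506 − 0.05677556·0.99838870) = 0.006051

x=99.377350 y=0.006051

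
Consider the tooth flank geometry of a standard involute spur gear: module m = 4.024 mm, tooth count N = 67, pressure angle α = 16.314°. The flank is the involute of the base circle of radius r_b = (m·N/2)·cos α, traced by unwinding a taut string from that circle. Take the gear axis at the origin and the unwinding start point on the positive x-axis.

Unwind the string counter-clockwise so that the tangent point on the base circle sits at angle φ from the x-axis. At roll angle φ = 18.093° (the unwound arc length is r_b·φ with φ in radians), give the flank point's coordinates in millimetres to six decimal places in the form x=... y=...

x=135.667031 y=1.344499

pitch radius r_p = m·N/2 = 4.024·67/2 = 134.804000
base radius r_b = r_p·cos α = 134.804000·cos 16.314° = 129.376344
roll angle φ = 18.093° = 0.31578242 rad
x = r_b·(cos φ + φ·sin φ) = 129.376344·(0.95055368 + 0.31578242·0.31056030) = 135.667031
y = r_b·(sin φ − φ·cos φ) = 129.376344·(0.31056030 − 0.31578242·0.95055368) = 1.344499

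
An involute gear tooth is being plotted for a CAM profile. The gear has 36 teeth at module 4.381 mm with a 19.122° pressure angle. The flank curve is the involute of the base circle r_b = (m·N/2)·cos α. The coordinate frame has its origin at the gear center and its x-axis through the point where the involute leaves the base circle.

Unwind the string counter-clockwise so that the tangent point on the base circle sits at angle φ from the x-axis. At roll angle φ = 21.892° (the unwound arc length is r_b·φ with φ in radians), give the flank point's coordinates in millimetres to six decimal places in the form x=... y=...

x=79.748634 y=1.365243

pitch radius r_p = m·N/2 = 4.381·36/2 = 78.858000
base radius r_b = r_p·cos α = 78.858000·cos 19.122° = 74.506868
roll angle φ = 21.892° = 0.38208748 rad
x = r_b·(cos φ + φ·sin φ) = 74.506868·(0.92788832 + 0.38208748·0.37285823) = 79.748634
y = r_b·(sin φ − φ·cos φ) = 74.506868·(0.37285823 − 0.38208748·0.92788832) = 1.365243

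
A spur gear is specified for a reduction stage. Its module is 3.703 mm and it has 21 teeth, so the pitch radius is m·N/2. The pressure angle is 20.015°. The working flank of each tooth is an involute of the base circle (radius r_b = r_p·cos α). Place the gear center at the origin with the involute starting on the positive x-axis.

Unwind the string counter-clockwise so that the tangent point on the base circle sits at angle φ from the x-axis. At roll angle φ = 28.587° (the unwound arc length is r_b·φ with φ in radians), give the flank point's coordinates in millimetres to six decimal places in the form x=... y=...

pitch radius r_p = m·N/2 = 3.703·21/2 = 38.881500
base radius r_b = r_p·cos α = 38.881500·cos 20.015° = 36.533176
roll angle φ = 28.587° = 0.49893727 rad
x = r_b·(cos φ + φ·sin φ) = 36.533176·(0.87809156 + 0.49893727·0.47849264) = 40.801324
y = r_b·(sin φ − φ·cos φ) = 36.533176·(0.47849264 − 0.49893727·0.87809156) = 1.475211

x=40.801324 y=1.475211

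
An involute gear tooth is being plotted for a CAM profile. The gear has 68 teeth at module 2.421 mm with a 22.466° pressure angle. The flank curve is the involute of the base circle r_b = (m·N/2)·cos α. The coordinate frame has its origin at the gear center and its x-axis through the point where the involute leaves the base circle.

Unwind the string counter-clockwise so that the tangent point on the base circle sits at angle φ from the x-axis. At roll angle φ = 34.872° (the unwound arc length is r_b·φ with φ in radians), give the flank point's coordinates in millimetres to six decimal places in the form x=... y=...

x=88.877572 y=5.507613

pitch radius r_p = m·N/2 = 2.421·68/2 = 82.314000
base radius r_b = r_p·cos α = 82.314000·cos 22.466° = 76.066899
roll angle φ = 34.872° = 0.60863122 rad
x = r_b·(cos φ + φ·sin φ) = 76.066899·(0.82043138 + 0.60863122·0.57174500) = 88.877572
y = r_b·(sin φ − φ·cos φ) = 76.066899·(0.57174500 − 0.60863122·0.82043138) = 5.507613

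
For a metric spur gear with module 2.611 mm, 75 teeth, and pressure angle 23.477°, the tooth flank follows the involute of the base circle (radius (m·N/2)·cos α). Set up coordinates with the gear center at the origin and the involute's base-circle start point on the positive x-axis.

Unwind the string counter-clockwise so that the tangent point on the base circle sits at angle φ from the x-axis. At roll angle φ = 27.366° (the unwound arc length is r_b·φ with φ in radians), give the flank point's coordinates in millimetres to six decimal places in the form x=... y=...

pitch radius r_p = m·N/2 = 2.611·75/2 = 97.912500
base radius r_b = r_p·cos α = 97.912500·cos 23.477° = 89.807310
roll angle φ = 27.366° = 0.47762680 rad
x = r_b·(cos φ + φ·sin φ) = 89.807310·(0.88808832 + 0.47762680·0.45967286) = 99.474204
y = r_b·(sin φ − φ·cos φ) = 89.807310·(0.45967286 − 0.47762680·0.88808832) = 3.187987

x=99.474204 y=3.187987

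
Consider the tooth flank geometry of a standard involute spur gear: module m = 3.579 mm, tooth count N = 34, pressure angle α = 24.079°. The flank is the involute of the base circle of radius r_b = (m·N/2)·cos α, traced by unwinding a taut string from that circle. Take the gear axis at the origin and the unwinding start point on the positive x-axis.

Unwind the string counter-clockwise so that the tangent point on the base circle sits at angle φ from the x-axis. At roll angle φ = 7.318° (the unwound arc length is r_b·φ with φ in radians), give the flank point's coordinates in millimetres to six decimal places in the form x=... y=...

x=55.999914 y=0.038517

pitch radius r_p = m·N/2 = 3.579·34/2 = 60.843000
base radius r_b = r_p·cos α = 60.843000·cos 24.079° = 55.548672
roll angle φ = 7.318° = 0.12772319 rad
x = r_b·(cos φ + φ·sin φ) = 55.548672·(0.99185448 + 0.12772319·0.12737622) = 55.999914
y = r_b·(sin φ − φ·cos φ) = 55.548672·(0.12737622 − 0.12772319·0.99185448) = 0.038517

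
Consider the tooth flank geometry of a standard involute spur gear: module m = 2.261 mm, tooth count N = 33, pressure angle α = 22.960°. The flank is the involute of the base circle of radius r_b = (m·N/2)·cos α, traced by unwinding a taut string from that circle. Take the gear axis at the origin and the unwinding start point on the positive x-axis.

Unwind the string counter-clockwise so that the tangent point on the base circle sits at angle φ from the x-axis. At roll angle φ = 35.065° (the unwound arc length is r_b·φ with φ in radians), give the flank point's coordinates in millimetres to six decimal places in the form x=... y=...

x=40.194013 y=2.527652

pitch radius r_p = m·N/2 = 2.261·33/2 = 37.306500
base radius r_b = r_p·cos α = 37.306500·cos 22.960° = 34.350982
roll angle φ = 35.065° = 0.61199970 rad
x = r_b·(cos φ + φ·sin φ) = 34.350982·(0.81850082 + 0.61199970·0.57450537) = 40.194013
y = r_b·(sin φ − φ·cos φ) = 34.350982·(0.57450537 − 0.61199970·0.81850082) = 2.527652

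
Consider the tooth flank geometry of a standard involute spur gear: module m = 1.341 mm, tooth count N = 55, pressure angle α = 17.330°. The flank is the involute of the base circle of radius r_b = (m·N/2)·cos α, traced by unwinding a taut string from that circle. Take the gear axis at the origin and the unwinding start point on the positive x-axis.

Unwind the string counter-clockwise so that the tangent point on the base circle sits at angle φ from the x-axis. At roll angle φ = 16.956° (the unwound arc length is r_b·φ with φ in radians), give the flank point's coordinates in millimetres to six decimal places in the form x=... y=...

x=36.711403 y=0.301480

pitch radius r_p = m·N/2 = 1.341·55/2 = 36.877500
base radius r_b = r_p·cos α = 36.877500·cos 17.330° = 35.203445
roll angle φ = 16.956° = 0.29593803 rad
x = r_b·(cos φ + φ·sin φ) = 35.203445·(0.95652900 + 0.29593803·0.29163723) = 36.711403
y = r_b·(sin φ − φ·cos φ) = 35.203445·(0.29163723 − 0.29593803·0.95652900) = 0.301480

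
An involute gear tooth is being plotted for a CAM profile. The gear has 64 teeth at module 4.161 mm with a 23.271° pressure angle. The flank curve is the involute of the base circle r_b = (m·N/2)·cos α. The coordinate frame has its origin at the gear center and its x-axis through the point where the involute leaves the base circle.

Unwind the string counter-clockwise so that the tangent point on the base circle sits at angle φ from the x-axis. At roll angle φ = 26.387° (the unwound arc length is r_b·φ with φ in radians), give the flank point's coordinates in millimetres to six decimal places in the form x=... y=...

x=134.611674 y=3.898860

pitch radius r_p = m·N/2 = 4.161·64/2 = 133.152000
base radius r_b = r_p·cos α = 133.152000·cos 23.271° = 122.319614
roll angle φ = 26.387° = 0.46054003 rad
x = r_b·(cos φ + φ·sin φ) = 122.319614·(0.89581262 + 0.46054003·0.44443194) = 134.611674
y = r_b·(sin φ − φ·cos φ) = 122.319614·(0.44443194 − 0.46054003·0.89581262) = 3.898860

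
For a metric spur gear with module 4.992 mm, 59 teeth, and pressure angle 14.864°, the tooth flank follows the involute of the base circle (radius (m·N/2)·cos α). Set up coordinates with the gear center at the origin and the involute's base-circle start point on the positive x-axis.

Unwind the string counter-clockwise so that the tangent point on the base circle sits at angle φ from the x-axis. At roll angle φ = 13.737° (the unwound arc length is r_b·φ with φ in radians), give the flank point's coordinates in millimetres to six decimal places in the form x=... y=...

x=146.368515 y=0.650135

pitch radius r_p = m·N/2 = 4.992·59/2 = 147.264000
base radius r_b = r_p·cos α = 147.264000·cos 14.864° = 142.336171
roll angle φ = 13.737° = 0.23975588 rad
x = r_b·(cos φ + φ·sin φ) = 142.336171·(0.97139597 + 0.23975588·0.23746550) = 146.368515
y = r_b·(sin φ − φ·cos φ) = 142.336171·(0.23746550 − 0.23975588·0.97139597) = 0.650135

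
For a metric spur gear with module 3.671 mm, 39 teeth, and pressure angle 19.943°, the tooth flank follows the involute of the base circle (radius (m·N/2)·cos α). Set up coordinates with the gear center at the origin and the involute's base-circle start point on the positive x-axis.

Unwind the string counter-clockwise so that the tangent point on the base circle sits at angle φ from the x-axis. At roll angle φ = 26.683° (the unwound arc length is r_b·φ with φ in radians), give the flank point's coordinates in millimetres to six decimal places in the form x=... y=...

x=74.198027 y=2.216809

pitch radius r_p = m·N/2 = 3.671·39/2 = 71.584500
base radius r_b = r_p·cos α = 71.584500·cos 19.943° = 67.291750
roll angle φ = 26.683° = 0.46570620 rad
x = r_b·(cos φ + φ·sin φ) = 67.291750·(0.89350466 + 0.46570620·0.44905391) = 74.198027
y = r_b·(sin φ − φ·cos φ) = 67.291750·(0.44905391 − 0.46570620·0.89350466) = 2.216809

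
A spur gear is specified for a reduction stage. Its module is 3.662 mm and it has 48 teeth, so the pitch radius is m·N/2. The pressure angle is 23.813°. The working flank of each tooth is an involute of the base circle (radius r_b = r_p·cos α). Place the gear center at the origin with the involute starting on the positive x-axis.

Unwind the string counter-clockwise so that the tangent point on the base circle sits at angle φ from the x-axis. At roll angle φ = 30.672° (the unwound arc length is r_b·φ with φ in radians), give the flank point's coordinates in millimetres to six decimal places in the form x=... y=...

x=91.114733 y=3.995103

pitch radius r_p = m·N/2 = 3.662·48/2 = 87.888000
base radius r_b = r_p·cos α = 87.888000·cos 23.813° = 80.405926
roll angle φ = 30.672° = 0.53532739 rad
x = r_b·(cos φ + φ·sin φ) = 80.405926·(0.86010167 + 0.53532739·0.51012265) = 91.114733
y = r_b·(sin φ − φ·cos φ) = 80.405926·(0.51012265 − 0.53532739·0.86010167) = 3.995103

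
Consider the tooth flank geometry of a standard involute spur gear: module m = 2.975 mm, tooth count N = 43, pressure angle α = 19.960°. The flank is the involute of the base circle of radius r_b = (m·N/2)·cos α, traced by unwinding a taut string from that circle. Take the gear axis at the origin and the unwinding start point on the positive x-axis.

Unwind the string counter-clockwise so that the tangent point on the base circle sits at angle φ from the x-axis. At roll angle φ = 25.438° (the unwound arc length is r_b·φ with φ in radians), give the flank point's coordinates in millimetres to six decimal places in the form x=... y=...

pitch radius r_p = m·N/2 = 2.975·43/2 = 63.962500
base radius r_b = r_p·cos α = 63.962500·cos 19.960° = 60.120347
roll angle φ = 25.438° = 0.44397686 rad
x = r_b·(cos φ + φ·sin φ) = 60.120347·(0.90305061 + 0.44397686·0.42953415) = 65.756860
y = r_b·(sin φ − φ·cos φ) = 60.120347·(0.42953415 − 0.44397686·0.90305061) = 1.719477

x=65.756860 y=1.719477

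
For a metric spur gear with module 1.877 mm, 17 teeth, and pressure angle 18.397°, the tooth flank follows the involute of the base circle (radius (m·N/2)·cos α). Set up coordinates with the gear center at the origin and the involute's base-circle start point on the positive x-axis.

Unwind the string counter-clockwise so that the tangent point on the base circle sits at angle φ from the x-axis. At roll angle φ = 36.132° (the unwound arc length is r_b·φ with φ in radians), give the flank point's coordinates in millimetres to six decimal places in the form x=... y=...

pitch radius r_p = m·N/2 = 1.877·17/2 = 15.954500
base radius r_b = r_p·cos α = 15.954500·cos 18.397° = 15.139106
roll angle φ = 36.132° = 0.63062237 rad
x = r_b·(cos φ + φ·sin φ) = 15.139106·(0.80766069 + 0.63062237·0.58964753) = 17.856660
y = r_b·(sin φ − φ·cos φ) = 15.139106·(0.58964753 − 0.63062237·0.80766069) = 1.215952

x=17.856660 y=1.215952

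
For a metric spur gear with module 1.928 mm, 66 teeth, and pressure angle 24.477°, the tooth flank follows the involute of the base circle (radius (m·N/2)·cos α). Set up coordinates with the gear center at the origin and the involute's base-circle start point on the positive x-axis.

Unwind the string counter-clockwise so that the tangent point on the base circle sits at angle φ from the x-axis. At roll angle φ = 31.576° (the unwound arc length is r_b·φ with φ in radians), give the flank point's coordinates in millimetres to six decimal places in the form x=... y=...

x=66.042969 y=3.133700

pitch radius r_p = m·N/2 = 1.928·66/2 = 63.624000
base radius r_b = r_p·cos α = 63.624000·cos 24.477° = 57.905963
roll angle φ = 31.576° = 0.55110516 rad
x = r_b·(cos φ + φ·sin φ) = 57.905963·(0.85194635 + 0.55110516·0.52362909) = 66.042969
y = r_b·(sin φ − φ·cos φ) = 57.905963·(0.52362909 − 0.55110516·0.85194635) = 3.133700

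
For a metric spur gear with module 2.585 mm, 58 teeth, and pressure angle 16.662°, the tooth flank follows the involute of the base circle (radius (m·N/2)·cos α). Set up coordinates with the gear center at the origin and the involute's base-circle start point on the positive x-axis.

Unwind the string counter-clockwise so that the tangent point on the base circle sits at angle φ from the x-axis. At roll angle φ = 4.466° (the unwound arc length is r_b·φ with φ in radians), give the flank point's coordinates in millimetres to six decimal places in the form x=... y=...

x=72.035272 y=0.011330

pitch radius r_p = m·N/2 = 2.585·58/2 = 74.965000
base radius r_b = r_p·cos α = 74.965000·cos 16.662° = 71.817435
roll angle φ = 4.466° = 0.07794640 rad
x = r_b·(cos φ + φ·sin φ) = 71.817435·(0.99696372 + 0.07794640·0.07786750) = 72.035272
y = r_b·(sin φ − φ·cos φ) = 71.817435·(0.07786750 − 0.07794640·0.99696372) = 0.011330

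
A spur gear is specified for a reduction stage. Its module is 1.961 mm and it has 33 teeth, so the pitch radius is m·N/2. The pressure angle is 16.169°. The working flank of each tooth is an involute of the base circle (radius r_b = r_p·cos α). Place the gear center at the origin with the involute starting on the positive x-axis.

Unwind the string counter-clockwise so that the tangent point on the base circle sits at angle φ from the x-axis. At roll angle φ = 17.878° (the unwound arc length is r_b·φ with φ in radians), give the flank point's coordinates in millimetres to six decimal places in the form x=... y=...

pitch radius r_p = m·N/2 = 1.961·33/2 = 32.356500
base radius r_b = r_p·cos α = 32.356500·cos 16.169° = 31.076622
roll angle φ = 17.878° = 0.31202996 rad
x = r_b·(cos φ + φ·sin φ) = 31.076622·(0.95171235 + 0.31202996·0.30699121) = 32.552849
y = r_b·(sin φ − φ·cos φ) = 31.076622·(0.30699121 − 0.31202996·0.95171235) = 0.311650

x=32.552849 y=0.311650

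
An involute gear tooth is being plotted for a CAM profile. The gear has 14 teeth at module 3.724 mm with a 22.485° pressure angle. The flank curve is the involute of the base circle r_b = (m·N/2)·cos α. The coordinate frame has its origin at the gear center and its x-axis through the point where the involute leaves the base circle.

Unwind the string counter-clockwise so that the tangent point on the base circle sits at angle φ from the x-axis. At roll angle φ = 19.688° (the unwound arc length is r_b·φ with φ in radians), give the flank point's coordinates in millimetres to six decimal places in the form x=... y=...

pitch radius r_p = m·N/2 = 3.724·14/2 = 26.068000
base radius r_b = r_p·cos α = 26.068000·cos 22.485° = 24.086302
roll angle φ = 19.688° = 0.34362042 rad
x = r_b·(cos φ + φ·sin φ) = 24.086302·(0.94154113 + 0.34362042·0.33689807) = 25.466597
y = r_b·(sin φ − φ·cos φ) = 24.086302·(0.33689807 − 0.34362042·0.94154113) = 0.321921

x=25.466597 y=0.321921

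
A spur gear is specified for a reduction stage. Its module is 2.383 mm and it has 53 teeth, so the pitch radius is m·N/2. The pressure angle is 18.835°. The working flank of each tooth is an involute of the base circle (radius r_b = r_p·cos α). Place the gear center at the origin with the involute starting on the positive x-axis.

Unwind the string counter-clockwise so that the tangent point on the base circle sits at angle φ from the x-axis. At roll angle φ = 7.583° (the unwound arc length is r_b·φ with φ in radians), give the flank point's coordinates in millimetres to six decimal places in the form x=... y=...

pitch radius r_p = m·N/2 = 2.383·53/2 = 63.149500
base radius r_b = r_p·cos α = 63.149500·cos 18.835° = 59.767985
roll angle φ = 7.583° = 0.13234832 rad
x = r_b·(cos φ + φ·sin φ) = 59.767985·(0.99125474 + 0.13234832·0.13196228) = 60.289145
y = r_b·(sin φ − φ·cos φ) = 59.767985·(0.13196228 − 0.13234832·0.99125474) = 0.046104

x=60.289145 y=0.046104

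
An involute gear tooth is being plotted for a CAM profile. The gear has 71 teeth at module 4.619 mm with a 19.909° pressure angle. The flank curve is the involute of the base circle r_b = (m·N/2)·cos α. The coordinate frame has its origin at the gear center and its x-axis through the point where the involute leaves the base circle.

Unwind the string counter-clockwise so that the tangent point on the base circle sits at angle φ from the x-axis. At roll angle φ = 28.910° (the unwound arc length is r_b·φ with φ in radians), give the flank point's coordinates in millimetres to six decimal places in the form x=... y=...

pitch radius r_p = m·N/2 = 4.619·71/2 = 163.974500
base radius r_b = r_p·cos α = 163.974500·cos 19.909° = 154.174506
roll angle φ = 28.910° = 0.50457469 rad
x = r_b·(cos φ + φ·sin φ) = 154.174506·(0.87538016 + 0.50457469·0.48343517) = 172.568961
y = r_b·(sin φ − φ·cos φ) = 154.174506·(0.48343517 − 0.50457469·0.87538016) = 6.435321

x=172.568961 y=6.435321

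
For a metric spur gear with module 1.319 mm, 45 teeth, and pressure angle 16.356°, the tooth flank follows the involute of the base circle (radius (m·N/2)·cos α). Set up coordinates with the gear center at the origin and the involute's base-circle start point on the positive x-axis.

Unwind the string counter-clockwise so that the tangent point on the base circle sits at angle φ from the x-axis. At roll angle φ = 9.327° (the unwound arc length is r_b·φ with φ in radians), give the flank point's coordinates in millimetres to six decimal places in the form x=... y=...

pitch radius r_p = m·N/2 = 1.319·45/2 = 29.677500
base radius r_b = r_p·cos α = 29.677500·cos 16.356° = 28.476467
roll angle φ = 9.327° = 0.16278686 rad
x = r_b·(cos φ + φ·sin φ) = 28.476467·(0.98677945 + 0.16278686·0.16206885) = 28.851278
y = r_b·(sin φ − φ·cos φ) = 28.476467·(0.16206885 − 0.16278686·0.98677945) = 0.040839

x=28.851278 y=0.040839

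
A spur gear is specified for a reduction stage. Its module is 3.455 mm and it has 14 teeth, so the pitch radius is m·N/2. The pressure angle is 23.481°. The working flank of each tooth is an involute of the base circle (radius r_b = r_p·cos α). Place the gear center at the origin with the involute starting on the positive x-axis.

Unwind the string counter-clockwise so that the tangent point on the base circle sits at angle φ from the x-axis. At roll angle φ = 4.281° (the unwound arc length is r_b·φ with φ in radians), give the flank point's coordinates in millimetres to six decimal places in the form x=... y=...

pitch radius r_p = m·N/2 = 3.455·14/2 = 24.185000
base radius r_b = r_p·cos α = 24.185000·cos 23.481° = 22.182295
roll angle φ = 4.281° = 0.07471755 rad
x = r_b·(cos φ + φ·sin φ) = 22.182295·(0.99720994 + 0.07471755·0.07464804) = 22.244127
y = r_b·(sin φ − φ·cos φ) = 22.182295·(0.07464804 − 0.07471755·0.99720994) = 0.003083

x=22.244127 y=0.003083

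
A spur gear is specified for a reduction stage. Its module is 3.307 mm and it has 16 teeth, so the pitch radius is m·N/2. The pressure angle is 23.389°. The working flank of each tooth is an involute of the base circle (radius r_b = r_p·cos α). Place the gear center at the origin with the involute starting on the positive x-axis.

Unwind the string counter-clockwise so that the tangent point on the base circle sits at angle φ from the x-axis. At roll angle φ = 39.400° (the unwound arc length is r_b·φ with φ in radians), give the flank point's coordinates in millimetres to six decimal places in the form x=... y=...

pitch radius r_p = m·N/2 = 3.307·16/2 = 26.456000
base radius r_b = r_p·cos α = 26.456000·cos 23.389° = 24.282133
roll angle φ = 39.400° = 0.68765973 rad
x = r_b·(cos φ + φ·sin φ) = 24.282133·(0.77273357 + 0.68765973·0.63473051) = 29.362251
y = r_b·(sin φ − φ·cos φ) = 24.282133·(0.63473051 − 0.68765973·0.77273357) = 2.509625

x=29.362251 y=2.509625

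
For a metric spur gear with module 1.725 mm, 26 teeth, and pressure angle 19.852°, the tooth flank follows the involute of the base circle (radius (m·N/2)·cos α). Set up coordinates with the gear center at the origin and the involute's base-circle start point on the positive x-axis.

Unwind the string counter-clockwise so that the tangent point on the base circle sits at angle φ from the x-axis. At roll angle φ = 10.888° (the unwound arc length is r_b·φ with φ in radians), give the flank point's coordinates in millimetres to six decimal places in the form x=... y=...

x=21.469760 y=0.048074

pitch radius r_p = m·N/2 = 1.725·26/2 = 22.425000
base radius r_b = r_p·cos α = 22.425000·cos 19.852° = 21.092348
roll angle φ = 10.888° = 0.19003145 rad
x = r_b·(cos φ + φ·sin φ) = 21.092348·(0.98199830 + 0.19003145·0.18888978) = 21.469760
y = r_b·(sin φ − φ·cos φ) = 21.092348·(0.18888978 − 0.19003145·0.98199830) = 0.048074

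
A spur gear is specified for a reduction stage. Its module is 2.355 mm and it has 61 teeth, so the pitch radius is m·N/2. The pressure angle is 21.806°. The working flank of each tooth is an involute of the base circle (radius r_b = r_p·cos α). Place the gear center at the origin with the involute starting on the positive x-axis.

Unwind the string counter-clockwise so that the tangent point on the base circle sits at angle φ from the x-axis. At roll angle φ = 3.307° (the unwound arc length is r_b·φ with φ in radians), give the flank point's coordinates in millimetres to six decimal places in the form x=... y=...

pitch radius r_p = m·N/2 = 2.355·61/2 = 71.827500
base radius r_b = r_p·cos α = 71.827500·cos 21.806° = 66.688022
roll angle φ = 3.307° = 0.05771804 rad
x = r_b·(cos φ + φ·sin φ) = 66.688022·(0.99833478 + 0.05771804·0.05768600) = 66.799011
y = r_b·(sin φ − φ·cos φ) = 66.688022·(0.05768600 − 0.05771804·0.99833478) = 0.004273

x=66.799011 y=0.004273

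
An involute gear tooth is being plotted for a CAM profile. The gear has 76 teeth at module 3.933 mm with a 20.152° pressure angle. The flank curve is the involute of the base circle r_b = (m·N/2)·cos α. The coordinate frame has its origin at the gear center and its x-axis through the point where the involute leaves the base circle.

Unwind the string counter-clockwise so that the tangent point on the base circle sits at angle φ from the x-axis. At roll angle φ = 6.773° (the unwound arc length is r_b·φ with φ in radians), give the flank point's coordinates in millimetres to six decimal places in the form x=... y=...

x=141.281599 y=0.077147

pitch radius r_p = m·N/2 = 3.933·76/2 = 149.454000
base radius r_b = r_p·cos α = 149.454000·cos 20.152° = 140.304721
roll angle φ = 6.773° = 0.11821115 rad
x = r_b·(cos φ + φ·sin φ) = 140.304721·(0.99302119 + 0.11821115·0.11793603) = 141.281599
y = r_b·(sin φ − φ·cos φ) = 140.304721·(0.11793603 − 0.11821115·0.99302119) = 0.077147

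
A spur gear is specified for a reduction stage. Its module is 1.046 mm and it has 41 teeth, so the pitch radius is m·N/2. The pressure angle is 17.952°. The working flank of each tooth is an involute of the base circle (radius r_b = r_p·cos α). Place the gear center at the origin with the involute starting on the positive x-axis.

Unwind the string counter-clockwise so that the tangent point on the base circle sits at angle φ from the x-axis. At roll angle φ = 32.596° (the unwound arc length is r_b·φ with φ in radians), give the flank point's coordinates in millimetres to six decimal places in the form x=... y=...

x=23.437840 y=1.211970

pitch radius r_p = m·N/2 = 1.046·41/2 = 21.443000
base radius r_b = r_p·cos α = 21.443000·cos 17.952° = 20.399049
roll angle φ = 32.596° = 0.56890752 rad
x = r_b·(cos φ + φ·sin φ) = 20.399049·(0.84249001 + 0.56890752·0.53871197) = 23.437840
y = r_b·(sin φ − φ·cos φ) = 20.399049·(0.53871197 − 0.56890752·0.84249001) = 1.211970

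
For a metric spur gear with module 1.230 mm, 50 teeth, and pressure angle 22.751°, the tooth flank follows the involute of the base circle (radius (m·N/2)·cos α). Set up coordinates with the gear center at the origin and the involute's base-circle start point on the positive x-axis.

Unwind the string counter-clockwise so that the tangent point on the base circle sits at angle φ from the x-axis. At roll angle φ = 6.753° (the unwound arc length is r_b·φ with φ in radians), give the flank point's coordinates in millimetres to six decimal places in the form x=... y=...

pitch radius r_p = m·N/2 = 1.230·50/2 = 30.750000
base radius r_b = r_p·cos α = 30.750000·cos 22.751° = 28.357472
roll angle φ = 6.753° = 0.11786208 rad
x = r_b·(cos φ + φ·sin φ) = 28.357472·(0.99306230 + 0.11786208·0.11758939) = 28.553752
y = r_b·(sin φ − φ·cos φ) = 28.357472·(0.11758939 − 0.11786208·0.99306230) = 0.015455

x=28.553752 y=0.015455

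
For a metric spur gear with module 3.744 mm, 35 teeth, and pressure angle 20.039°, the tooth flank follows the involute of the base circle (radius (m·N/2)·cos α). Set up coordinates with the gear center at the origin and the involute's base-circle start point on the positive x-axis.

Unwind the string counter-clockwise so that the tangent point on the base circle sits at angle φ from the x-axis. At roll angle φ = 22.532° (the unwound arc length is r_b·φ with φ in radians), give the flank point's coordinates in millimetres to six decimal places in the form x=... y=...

pitch radius r_p = m·N/2 = 3.744·35/2 = 65.520000
base radius r_b = r_p·cos α = 65.520000·cos 20.039° = 61.553393
roll angle φ = 22.532° = 0.39325759 rad
x = r_b·(cos φ + φ·sin φ) = 61.553393·(0.92366566 + 0.39325759·0.38319936) = 66.130609
y = r_b·(sin φ − φ·cos φ) = 61.553393·(0.38319936 − 0.39325759·0.92366566) = 1.228657

x=66.130609 y=1.228657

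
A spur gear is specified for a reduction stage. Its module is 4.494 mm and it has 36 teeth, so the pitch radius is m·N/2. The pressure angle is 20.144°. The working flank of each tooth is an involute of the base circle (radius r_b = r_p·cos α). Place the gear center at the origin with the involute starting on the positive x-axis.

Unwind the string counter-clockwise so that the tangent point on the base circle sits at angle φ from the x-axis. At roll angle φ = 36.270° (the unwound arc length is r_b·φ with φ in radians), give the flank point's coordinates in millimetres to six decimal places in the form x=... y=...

pitch radius r_p = m·N/2 = 4.494·36/2 = 80.892000
base radius r_b = r_p·cos α = 80.892000·cos 20.144° = 75.943841
roll angle φ = 36.270° = 0.63303092 rad
x = r_b·(cos φ + φ·sin φ) = 75.943841·(0.80623815 + 0.63303092·0.59159111) = 89.669447
y = r_b·(sin φ − φ·cos φ) = 75.943841·(0.59159111 − 0.63303092·0.80623815) = 6.167964

x=89.669447 y=6.167964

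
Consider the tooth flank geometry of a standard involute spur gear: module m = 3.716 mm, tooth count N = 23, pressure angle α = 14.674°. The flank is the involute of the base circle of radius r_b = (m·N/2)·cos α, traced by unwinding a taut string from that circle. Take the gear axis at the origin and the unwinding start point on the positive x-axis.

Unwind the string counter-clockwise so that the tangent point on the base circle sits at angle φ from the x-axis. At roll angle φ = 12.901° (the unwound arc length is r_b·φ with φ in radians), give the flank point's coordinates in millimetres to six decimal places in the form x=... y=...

pitch radius r_p = m·N/2 = 3.716·23/2 = 42.734000
base radius r_b = r_p·cos α = 42.734000·cos 14.674° = 41.340137
roll angle φ = 12.901° = 0.22516493 rad
x = r_b·(cos φ + φ·sin φ) = 41.340137·(0.97475730 + 0.22516493·0.22326713) = 42.374848
y = r_b·(sin φ − φ·cos φ) = 41.340137·(0.22326713 − 0.22516493·0.97475730) = 0.156513

x=42.374848 y=0.156513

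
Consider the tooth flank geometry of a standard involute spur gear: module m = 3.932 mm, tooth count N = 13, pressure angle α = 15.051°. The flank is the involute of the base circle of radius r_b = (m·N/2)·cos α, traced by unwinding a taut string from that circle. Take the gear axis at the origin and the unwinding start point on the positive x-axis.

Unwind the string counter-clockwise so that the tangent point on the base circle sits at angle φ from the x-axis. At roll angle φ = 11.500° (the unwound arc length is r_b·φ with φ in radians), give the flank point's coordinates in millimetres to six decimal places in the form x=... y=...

x=25.173388 y=0.066255

pitch radius r_p = m·N/2 = 3.932·13/2 = 25.558000
base radius r_b = r_p·cos α = 25.558000·cos 15.051° = 24.681234
roll angle φ = 11.500° = 0.20071286 rad
x = r_b·(cos φ + φ·sin φ) = 24.681234·(0.97992470 + 0.20071286·0.19936793) = 25.173388
y = r_b·(sin φ − φ·cos φ) = 24.681234·(0.19936793 − 0.20071286·0.97992470) = 0.066255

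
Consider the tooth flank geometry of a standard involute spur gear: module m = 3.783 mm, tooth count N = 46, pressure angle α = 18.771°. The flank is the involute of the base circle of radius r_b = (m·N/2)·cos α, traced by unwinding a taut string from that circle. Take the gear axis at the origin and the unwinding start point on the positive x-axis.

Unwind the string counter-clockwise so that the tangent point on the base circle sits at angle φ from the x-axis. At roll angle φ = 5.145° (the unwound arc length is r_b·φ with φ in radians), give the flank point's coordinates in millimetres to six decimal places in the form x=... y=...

pitch radius r_p = m·N/2 = 3.783·46/2 = 87.009000
base radius r_b = r_p·cos α = 87.009000·cos 18.771° = 82.381187
roll angle φ = 5.145° = 0.08979719 rad
x = r_b·(cos φ + φ·sin φ) = 82.381187·(0.99597094 + 0.08979719·0.08967656) = 82.712660
y = r_b·(sin φ − φ·cos φ) = 82.381187·(0.08967656 − 0.08979719·0.99597094) = 0.019868

x=82.712660 y=0.019868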